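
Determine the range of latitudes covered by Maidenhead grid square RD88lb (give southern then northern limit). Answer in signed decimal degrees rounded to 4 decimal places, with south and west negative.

Field R=17, D=3: +17·20° lon, +3·10° lat → SW at lon 160°, lat -60°.
Square 8, 8: +8·2° lon, +8·1° lat → SW at lon 176°, lat -52°.
Subsquare l=11, b=1: +11·0.0833333° lon, +1·0.0416667° lat → SW at lon 176.917°, lat -51.9583°.
Cell spans 0.0833333° lon × 0.0416667° lat.
south -51.9583, north -51.9167.

-51.9583, -51.9167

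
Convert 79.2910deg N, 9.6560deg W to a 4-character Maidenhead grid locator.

IQ59

Add 180° to longitude and 90° to latitude: 170.34, 169.29.
Field: 170.34/20 → 8 → I, 169.29/10 → 16 → Q; chars IQ.
Square: 10.34/2 → 5, 9.29/1 → 9; chars 59.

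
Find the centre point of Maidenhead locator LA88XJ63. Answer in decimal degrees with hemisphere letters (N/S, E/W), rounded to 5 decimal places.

81.61042° S, 57.97083° E

Field L=11, A=0: +11·20° lon, +0·10° lat → SW at lon 40°, lat -90°.
Square 8, 8: +8·2° lon, +8·1° lat → SW at lon 56°, lat -82°.
Subsquare x=23, j=9: +23·0.0833333° lon, +9·0.0416667° lat → SW at lon 57.9167°, lat -81.625°.
Extended square 6, 3: +6·0.00833333° lon, +3·0.00416667° lat → SW at lon 57.9667°, lat -81.6125°.
Cell spans 0.00833333° lon × 0.00416667° lat. Centre is SW corner plus half of each.
latitude 81.61042° S, longitude 57.97083° E.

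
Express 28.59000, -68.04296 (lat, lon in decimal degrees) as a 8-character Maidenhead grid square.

FL58xo41

Add 180° to longitude and 90° to latitude: 111.95704, 118.59000.
Field: lon ⌊111.95704/20⌋ = 5 → F; lat ⌊118.59000/10⌋ = 11 → L.
Square: lon ⌊11.95704/2⌋ = 5; lat ⌊8.59000/1⌋ = 8.
Subsquare: lon ⌊1.95704/0.0833333⌋ = 23 → x; lat ⌊0.59000/0.0416667⌋ = 14 → o.
Extended square: lon ⌊0.04037/0.00833333⌋ = 4; lat ⌊0.00667/0.00416667⌋ = 1.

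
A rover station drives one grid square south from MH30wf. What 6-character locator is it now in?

MH30we

Latitude subsquare f = 5; −1 → 4 = e.
The longitude characters are unchanged.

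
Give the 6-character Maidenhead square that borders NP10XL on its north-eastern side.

NP20am

Longitude subsquare x = 23; +1 → 24, wraps to 0 = a, carry into square.
Longitude square 1; +1 → 2.
Latitude subsquare l = 11; +1 → 12 = m.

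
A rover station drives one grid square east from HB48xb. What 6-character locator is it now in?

HB58ab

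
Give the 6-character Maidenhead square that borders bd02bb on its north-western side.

BD02ac

Longitude subsquare b = 1; −1 → 0 = a.
Latitude subsquare b = 1; +1 → 2 = c.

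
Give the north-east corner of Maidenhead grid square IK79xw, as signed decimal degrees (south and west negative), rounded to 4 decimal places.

19.9583, -4.0000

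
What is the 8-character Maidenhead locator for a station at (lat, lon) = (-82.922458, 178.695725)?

Add 180° to longitude and 90° to latitude: 358.69573, 7.07754.
Field: 358.69573/20 → 17 → R, 7.07754/10 → 0 → A; chars RA.
Square: 18.69573/2 → 9, 7.07754/1 → 7; chars 97.
Subsquare: 0.69573/0.0833333 → 8 → i, 0.07754/0.0416667 → 1 → b; chars ib.
Extended square: 0.02906/0.00833333 → 3, 0.03588/0.00416667 → 8; chars 38.

RA97ib38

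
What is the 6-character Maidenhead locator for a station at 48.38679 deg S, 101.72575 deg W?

DE91do

Shift to the Maidenhead origin (180°W, 90°S): lon 78.2742, lat 41.6132.
Field (20°×10°, letters A–R): lon ⌊78.2742/20⌋ = 3 → D; lat ⌊41.6132/10⌋ = 4 → E.
Square (2°×1°, digits 0–9): lon ⌊18.2742/2⌋ = 9; lat ⌊1.6132/1⌋ = 1.
Subsquare (5′×2.5′, letters a–x): lon ⌊0.2742/0.0833333⌋ = 3 → d; lat ⌊0.6132/0.0416667⌋ = 14 → o.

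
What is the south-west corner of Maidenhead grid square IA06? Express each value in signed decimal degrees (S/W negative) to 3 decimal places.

-84.000, -20.000

Field I=8, A=0: +8·20° lon, +0·10° lat → SW at lon -20°, lat -90°.
Square 0, 6: +0·2° lon, +6·1° lat → SW at lon -20°, lat -84°.
latitude -84.000, longitude -20.000.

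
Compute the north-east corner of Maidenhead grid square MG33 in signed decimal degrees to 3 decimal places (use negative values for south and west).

Field M=12, G=6: +12·20° lon, +6·10° lat → SW at lon 60°, lat -30°.
Square 3, 3: +3·2° lon, +3·1° lat → SW at lon 66°, lat -27°.
Cell spans 2° lon × 1° lat. NE corner is SW corner plus one full cell.
latitude -26.000, longitude 68.000.

-26.000, 68.000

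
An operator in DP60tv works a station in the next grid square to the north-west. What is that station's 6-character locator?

DP60sw

Longitude subsquare t = 19; −1 → 18 = s.
Latitude subsquare v = 21; +1 → 22 = w.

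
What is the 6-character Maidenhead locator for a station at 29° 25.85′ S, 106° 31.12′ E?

OG30gn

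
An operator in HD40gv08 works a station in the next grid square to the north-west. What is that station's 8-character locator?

HD40fv99

Longitude extended square 0; −1 → -1, wraps to 9, carry into subsquare.
Longitude subsquare g = 6; −1 → 5 = f.
Latitude extended square 8; +1 → 9.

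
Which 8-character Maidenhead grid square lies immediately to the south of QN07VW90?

QN07vv99

Latitude extended square 0; −1 → -1, wraps to 9, carry into subsquare.
Latitude subsquare w = 22; −1 → 21 = v.
The longitude characters are unchanged.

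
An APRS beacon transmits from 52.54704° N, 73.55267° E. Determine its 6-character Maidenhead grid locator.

Add 180° to longitude and 90° to latitude: 253.5527, 142.5470.
Field (20°×10°, letters A–R): lon ⌊253.5527/20⌋ = 12 → M; lat ⌊142.5470/10⌋ = 14 → O.
Square (2°×1°, digits 0–9): lon ⌊13.5527/2⌋ = 6; lat ⌊2.5470/1⌋ = 2.
Subsquare (5′×2.5′, letters a–x): lon ⌊1.5527/0.0833333⌋ = 18 → s; lat ⌊0.5470/0.0416667⌋ = 13 → n.

MO62sn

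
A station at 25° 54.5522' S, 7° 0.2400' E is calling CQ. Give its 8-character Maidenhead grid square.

Shift to the Maidenhead origin (180°W, 90°S): lon 187.00400, lat 64.09080.
Field: 187.00400/20 → 9 → J, 64.09080/10 → 6 → G; chars JG.
Square: 7.00400/2 → 3, 4.09080/1 → 4; chars 34.
Subsquare: 1.00400/0.0833333 → 12 → m, 0.09080/0.0416667 → 2 → c; chars mc.
Extended square: 0.00400/0.00833333 → 0, 0.00746/0.00416667 → 1; chars 01.

JG34mc01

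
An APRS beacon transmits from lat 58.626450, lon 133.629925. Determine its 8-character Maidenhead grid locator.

Shift to the Maidenhead origin (180°W, 90°S): lon 313.62992, lat 148.62645.
Field: 313.62992/20 → 15 → P, 148.62645/10 → 14 → O; chars PO.
Square: 13.62992/2 → 6, 8.62645/1 → 8; chars 68.
Subsquare: 1.62992/0.0833333 → 19 → t, 0.62645/0.0416667 → 15 → p; chars tp.
Extended square: 0.04659/0.00833333 → 5, 0.00145/0.00416667 → 0; chars 50.

PO68tp50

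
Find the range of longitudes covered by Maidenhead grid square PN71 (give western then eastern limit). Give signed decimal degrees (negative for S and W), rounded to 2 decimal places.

134.00, 136.00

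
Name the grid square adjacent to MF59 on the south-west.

Longitude square 5; −1 → 4.
Latitude square 9; −1 → 8.

MF48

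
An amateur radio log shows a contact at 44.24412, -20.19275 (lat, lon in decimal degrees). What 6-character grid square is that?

HN94vf

Offset from 180°W / 90°S: lon 159.8073°, lat 134.2441°.
Field: lon ⌊159.8073/20⌋ = 7 → H; lat ⌊134.2441/10⌋ = 13 → N.
Square: lon ⌊19.8073/2⌋ = 9; lat ⌊4.2441/1⌋ = 4.
Subsquare: lon ⌊1.8073/0.0833333⌋ = 21 → v; lat ⌊0.2441/0.0416667⌋ = 5 → f.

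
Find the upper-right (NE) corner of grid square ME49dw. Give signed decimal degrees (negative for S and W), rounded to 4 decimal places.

Field M=12, E=4: +12·20° lon, +4·10° lat → SW at lon 60°, lat -50°.
Square 4, 9: +4·2° lon, +9·1° lat → SW at lon 68°, lat -41°.
Subsquare d=3, w=22: +3·0.0833333° lon, +22·0.0416667° lat → SW at lon 68.25°, lat -40.0833°.
Cell spans 0.0833333° lon × 0.0416667° lat. NE corner is SW corner plus one full cell.
latitude -40.0417, longitude 68.3333.

-40.0417, 68.3333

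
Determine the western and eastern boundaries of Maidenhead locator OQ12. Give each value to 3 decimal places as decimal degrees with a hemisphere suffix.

Field O=14, Q=16: +14·20° lon, +16·10° lat → SW at lon 100°, lat 70°.
Square 1, 2: +1·2° lon, +2·1° lat → SW at lon 102°, lat 72°.
Cell spans 2° lon × 1° lat.
west 102.000° E, east 104.000° E.

102.000° E, 104.000° E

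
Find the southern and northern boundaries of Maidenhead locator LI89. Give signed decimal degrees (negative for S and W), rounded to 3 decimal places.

Field L=11, I=8: +11·20° lon, +8·10° lat → SW at lon 40°, lat -10°.
Square 8, 9: +8·2° lon, +9·1° lat → SW at lon 56°, lat -1°.
Cell spans 2° lon × 1° lat.
south -1.000, north 0.000.

-1.000, 0.000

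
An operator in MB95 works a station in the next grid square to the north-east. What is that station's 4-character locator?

NB06

Longitude square 9; +1 → 10, wraps to 0, carry into field.
Longitude field M = 12; +1 → 13 = N.
Latitude square 5; +1 → 6.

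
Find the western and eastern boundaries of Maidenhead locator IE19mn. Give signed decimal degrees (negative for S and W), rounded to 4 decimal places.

-17.0000, -16.9167

Field I=8, E=4: +8·20° lon, +4·10° lat → SW at lon -20°, lat -50°.
Square 1, 9: +1·2° lon, +9·1° lat → SW at lon -18°, lat -41°.
Subsquare m=12, n=13: +12·0.0833333° lon, +13·0.0416667° lat → SW at lon -17°, lat -40.4583°.
Cell spans 0.0833333° lon × 0.0416667° lat.
west -17.0000, east -16.9167.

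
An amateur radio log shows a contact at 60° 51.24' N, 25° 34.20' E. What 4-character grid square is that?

KP20

Offset from 180°W / 90°S: lon 205.57°, lat 150.85°.
Field: lon ⌊205.57/20⌋ = 10 → K; lat ⌊150.85/10⌋ = 15 → P.
Square: lon ⌊5.57/2⌋ = 2; lat ⌊0.85/1⌋ = 0.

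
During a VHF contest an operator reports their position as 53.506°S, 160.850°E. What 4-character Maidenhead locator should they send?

RD06

Shift to the Maidenhead origin (180°W, 90°S): lon 340.85, lat 36.49.
Field: lon ⌊340.85/20⌋ = 17 → R; lat ⌊36.49/10⌋ = 3 → D.
Square: lon ⌊0.85/2⌋ = 0; lat ⌊6.49/1⌋ = 6.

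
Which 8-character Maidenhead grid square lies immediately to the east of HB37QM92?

HB37rm02

Longitude extended square 9; +1 → 10, wraps to 0, carry into subsquare.
Longitude subsquare q = 16; +1 → 17 = r.
The latitude characters are unchanged.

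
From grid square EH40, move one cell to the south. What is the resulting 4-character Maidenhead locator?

EG49

Latitude square 0; −1 → -1, wraps to 9, carry into field.
Latitude field H = 7; −1 → 6 = G.
The longitude characters are unchanged.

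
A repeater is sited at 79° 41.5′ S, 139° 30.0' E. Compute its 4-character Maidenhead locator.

Offset from 180°W / 90°S: lon 319.50°, lat 10.31°.
Field (20°×10°, letters A–R): 319.50/20 → 15 → P, 10.31/10 → 1 → B; chars PB.
Square (2°×1°, digits 0–9): 19.50/2 → 9, 0.31/1 → 0; chars 90.

PB90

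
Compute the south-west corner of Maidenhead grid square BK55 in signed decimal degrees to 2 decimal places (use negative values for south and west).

15.00, -150.00

Field B=1, K=10: +1·20° lon, +10·10° lat → SW at lon -160°, lat 10°.
Square 5, 5: +5·2° lon, +5·1° lat → SW at lon -150°, lat 15°.
latitude 15.00, longitude -150.00.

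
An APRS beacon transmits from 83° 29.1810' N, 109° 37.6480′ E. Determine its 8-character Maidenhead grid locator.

OR43tl56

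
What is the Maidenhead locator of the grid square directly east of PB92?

Longitude square 9; +1 → 10, wraps to 0, carry into field.
Longitude field P = 15; +1 → 16 = Q.
The latitude characters are unchanged.

QB02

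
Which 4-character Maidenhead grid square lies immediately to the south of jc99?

Latitude square 9; −1 → 8.
The longitude characters are unchanged.

JC98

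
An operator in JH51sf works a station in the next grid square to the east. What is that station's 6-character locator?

JH51tf

Longitude subsquare s = 18; +1 → 19 = t.
The latitude characters are unchanged.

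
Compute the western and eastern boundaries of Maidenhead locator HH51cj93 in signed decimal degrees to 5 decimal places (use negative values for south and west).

-29.75833, -29.75000

Field H=7, H=7: +7·20° lon, +7·10° lat → SW at lon -40°, lat -20°.
Square 5, 1: +5·2° lon, +1·1° lat → SW at lon -30°, lat -19°.
Subsquare c=2, j=9: +2·0.0833333° lon, +9·0.0416667° lat → SW at lon -29.8333°, lat -18.625°.
Extended square 9, 3: +9·0.00833333° lon, +3·0.00416667° lat → SW at lon -29.7583°, lat -18.6125°.
Cell spans 0.00833333° lon × 0.00416667° lat.
west -29.75833, east -29.75000.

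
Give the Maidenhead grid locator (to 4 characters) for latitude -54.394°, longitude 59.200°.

LD95

Offset from 180°W / 90°S: lon 239.20°, lat 35.61°.
Field: lon ⌊239.20/20⌋ = 11 → L; lat ⌊35.61/10⌋ = 3 → D.
Square: lon ⌊19.20/2⌋ = 9; lat ⌊5.61/1⌋ = 5.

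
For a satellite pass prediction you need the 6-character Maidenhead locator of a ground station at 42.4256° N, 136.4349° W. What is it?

Offset from 180°W / 90°S: lon 43.5651°, lat 132.4256°.
Field: 43.5651/20 → 2 → C, 132.4256/10 → 13 → N; chars CN.
Square: 3.5651/2 → 1, 2.4256/1 → 2; chars 12.
Subsquare: 1.5651/0.0833333 → 18 → s, 0.4256/0.0416667 → 10 → k; chars sk.

CN12sk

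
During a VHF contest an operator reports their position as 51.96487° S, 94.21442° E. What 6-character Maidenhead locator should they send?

ND78ca

Offset from 180°W / 90°S: lon 274.2144°, lat 38.0351°.
Field (20°×10°, letters A–R): lon ⌊274.2144/20⌋ = 13 → N; lat ⌊38.0351/10⌋ = 3 → D.
Square (2°×1°, digits 0–9): lon ⌊14.2144/2⌋ = 7; lat ⌊8.0351/1⌋ = 8.
Subsquare (5′×2.5′, letters a–x): lon ⌊0.2144/0.0833333⌋ = 2 → c; lat ⌊0.0351/0.0416667⌋ = 0 → a.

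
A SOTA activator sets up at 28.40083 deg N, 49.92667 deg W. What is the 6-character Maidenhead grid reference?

GL58aj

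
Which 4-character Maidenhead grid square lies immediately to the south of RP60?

RO69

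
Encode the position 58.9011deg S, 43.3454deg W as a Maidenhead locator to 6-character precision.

Shift to the Maidenhead origin (180°W, 90°S): lon 136.6546, lat 31.0989.
Field (20°×10°, letters A–R): lon ⌊136.6546/20⌋ = 6 → G; lat ⌊31.0989/10⌋ = 3 → D.
Square (2°×1°, digits 0–9): lon ⌊16.6546/2⌋ = 8; lat ⌊1.0989/1⌋ = 1.
Subsquare (5′×2.5′, letters a–x): lon ⌊0.6546/0.0833333⌋ = 7 → h; lat ⌊0.0989/0.0416667⌋ = 2 → c.

GD81hc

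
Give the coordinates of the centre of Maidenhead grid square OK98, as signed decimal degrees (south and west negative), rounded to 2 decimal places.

18.50, 119.00

Field O=14, K=10: +14·20° lon, +10·10° lat → SW at lon 100°, lat 10°.
Square 9, 8: +9·2° lon, +8·1° lat → SW at lon 118°, lat 18°.
Cell spans 2° lon × 1° lat. Centre is SW corner plus half of each.
latitude 18.50, longitude 119.00.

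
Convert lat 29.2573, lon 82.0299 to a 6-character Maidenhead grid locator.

NL19ag

Add 180° to longitude and 90° to latitude: 262.0299, 119.2573.
Field: lon ⌊262.0299/20⌋ = 13 → N; lat ⌊119.2573/10⌋ = 11 → L.
Square: lon ⌊2.0299/2⌋ = 1; lat ⌊9.2573/1⌋ = 9.
Subsquare: lon ⌊0.0299/0.0833333⌋ = 0 → a; lat ⌊0.2573/0.0416667⌋ = 6 → g.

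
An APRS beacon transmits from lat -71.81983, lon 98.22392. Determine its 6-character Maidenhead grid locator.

Offset from 180°W / 90°S: lon 278.2239°, lat 18.1802°.
Field (20°×10°, letters A–R): lon ⌊278.2239/20⌋ = 13 → N; lat ⌊18.1802/10⌋ = 1 → B.
Square (2°×1°, digits 0–9): lon ⌊18.2239/2⌋ = 9; lat ⌊8.1802/1⌋ = 8.
Subsquare (5′×2.5′, letters a–x): lon ⌊0.2239/0.0833333⌋ = 2 → c; lat ⌊0.1802/0.0416667⌋ = 4 → e.

NB98ce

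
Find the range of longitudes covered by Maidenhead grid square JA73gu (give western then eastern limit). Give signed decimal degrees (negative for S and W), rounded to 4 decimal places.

14.5000, 14.5833

Field J=9, A=0: +9·20° lon, +0·10° lat → SW at lon 0°, lat -90°.
Square 7, 3: +7·2° lon, +3·1° lat → SW at lon 14°, lat -87°.
Subsquare g=6, u=20: +6·0.0833333° lon, +20·0.0416667° lat → SW at lon 14.5°, lat -86.1667°.
Cell spans 0.0833333° lon × 0.0416667° lat.
west 14.5000, east 14.5833.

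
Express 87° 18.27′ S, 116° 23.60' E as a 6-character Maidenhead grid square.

Add 180° to longitude and 90° to latitude: 296.3933, 2.6955.
Field (20°×10°, letters A–R): 296.3933/20 → 14 → O, 2.6955/10 → 0 → A; chars OA.
Square (2°×1°, digits 0–9): 16.3933/2 → 8, 2.6955/1 → 2; chars 82.
Subsquare (5′×2.5′, letters a–x): 0.3933/0.0833333 → 4 → e, 0.6955/0.0416667 → 16 → q; chars eq.

OA82eq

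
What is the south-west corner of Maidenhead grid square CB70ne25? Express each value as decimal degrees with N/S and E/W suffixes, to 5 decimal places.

79.81250° S, 124.90000° W

Field C=2, B=1: +2·20° lon, +1·10° lat → SW at lon -140°, lat -80°.
Square 7, 0: +7·2° lon, +0·1° lat → SW at lon -126°, lat -80°.
Subsquare n=13, e=4: +13·0.0833333° lon, +4·0.0416667° lat → SW at lon -124.917°, lat -79.8333°.
Extended square 2, 5: +2·0.00833333° lon, +5·0.00416667° lat → SW at lon -124.9°, lat -79.8125°.
latitude 79.81250° S, longitude 124.90000° W.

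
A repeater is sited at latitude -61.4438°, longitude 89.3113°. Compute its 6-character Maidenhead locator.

Shift to the Maidenhead origin (180°W, 90°S): lon 269.3113, lat 28.5562.
Field (20°×10°, letters A–R): lon ⌊269.3113/20⌋ = 13 → N; lat ⌊28.5562/10⌋ = 2 → C.
Square (2°×1°, digits 0–9): lon ⌊9.3113/2⌋ = 4; lat ⌊8.5562/1⌋ = 8.
Subsquare (5′×2.5′, letters a–x): lon ⌊1.3113/0.0833333⌋ = 15 → p; lat ⌊0.5562/0.0416667⌋ = 13 → n.

NC48pn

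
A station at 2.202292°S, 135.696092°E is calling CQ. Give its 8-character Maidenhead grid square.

PI77ut31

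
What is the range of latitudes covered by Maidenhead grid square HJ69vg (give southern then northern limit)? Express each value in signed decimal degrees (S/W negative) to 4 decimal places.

9.2500, 9.2917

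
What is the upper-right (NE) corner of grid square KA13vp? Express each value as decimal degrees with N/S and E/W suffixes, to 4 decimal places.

Field K=10, A=0: +10·20° lon, +0·10° lat → SW at lon 20°, lat -90°.
Square 1, 3: +1·2° lon, +3·1° lat → SW at lon 22°, lat -87°.
Subsquare v=21, p=15: +21·0.0833333° lon, +15·0.0416667° lat → SW at lon 23.75°, lat -86.375°.
Cell spans 0.0833333° lon × 0.0416667° lat. NE corner is SW corner plus one full cell.
latitude 86.3333° S, longitude 23.8333° E.

86.3333° S, 23.8333° E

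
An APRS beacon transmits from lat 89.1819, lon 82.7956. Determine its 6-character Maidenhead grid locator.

NR19je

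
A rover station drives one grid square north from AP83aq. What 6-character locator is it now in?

Latitude subsquare q = 16; +1 → 17 = r.
The longitude characters are unchanged.

AP83ar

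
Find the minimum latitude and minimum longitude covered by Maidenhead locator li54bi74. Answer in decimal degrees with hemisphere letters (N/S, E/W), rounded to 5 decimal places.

Field L=11, I=8: +11·20° lon, +8·10° lat → SW at lon 40°, lat -10°.
Square 5, 4: +5·2° lon, +4·1° lat → SW at lon 50°, lat -6°.
Subsquare b=1, i=8: +1·0.0833333° lon, +8·0.0416667° lat → SW at lon 50.0833°, lat -5.66667°.
Extended square 7, 4: +7·0.00833333° lon, +4·0.00416667° lat → SW at lon 50.1417°, lat -5.65°.
latitude 5.65000° S, longitude 50.14167° E.

5.65000° S, 50.14167° E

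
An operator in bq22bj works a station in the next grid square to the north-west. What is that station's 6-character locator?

BQ22ak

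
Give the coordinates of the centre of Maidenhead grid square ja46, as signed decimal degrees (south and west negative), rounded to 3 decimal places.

Field J=9, A=0: +9·20° lon, +0·10° lat → SW at lon 0°, lat -90°.
Square 4, 6: +4·2° lon, +6·1° lat → SW at lon 8°, lat -84°.
Cell spans 2° lon × 1° lat. Centre is SW corner plus half of each.
latitude -83.500, longitude 9.000.

-83.500, 9.000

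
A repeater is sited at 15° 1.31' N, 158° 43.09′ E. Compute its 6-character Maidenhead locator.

QK95ia

Offset from 180°W / 90°S: lon 338.7182°, lat 105.0218°.
Field: lon ⌊338.7182/20⌋ = 16 → Q; lat ⌊105.0218/10⌋ = 10 → K.
Square: lon ⌊18.7182/2⌋ = 9; lat ⌊5.0218/1⌋ = 5.
Subsquare: lon ⌊0.7182/0.0833333⌋ = 8 → i; lat ⌊0.0218/0.0416667⌋ = 0 → a.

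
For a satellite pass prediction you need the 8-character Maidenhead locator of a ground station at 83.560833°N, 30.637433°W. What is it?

HR43qn34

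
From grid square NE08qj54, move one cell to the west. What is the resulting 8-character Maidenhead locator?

NE08qj44

Longitude extended square 5; −1 → 4.
The latitude characters are unchanged.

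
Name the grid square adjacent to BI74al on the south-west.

Longitude subsquare a = 0; −1 → -1, wraps to 23 = x, carry into square.
Longitude square 7; −1 → 6.
Latitude subsquare l = 11; −1 → 10 = k.

BI64xk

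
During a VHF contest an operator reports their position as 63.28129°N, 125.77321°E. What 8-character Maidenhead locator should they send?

PP23vg27

Offset from 180°W / 90°S: lon 305.77321°, lat 153.28129°.
Field: 305.77321/20 → 15 → P, 153.28129/10 → 15 → P; chars PP.
Square: 5.77321/2 → 2, 3.28129/1 → 3; chars 23.
Subsquare: 1.77321/0.0833333 → 21 → v, 0.28129/0.0416667 → 6 → g; chars vg.
Extended square: 0.02321/0.00833333 → 2, 0.03129/0.00416667 → 7; chars 27.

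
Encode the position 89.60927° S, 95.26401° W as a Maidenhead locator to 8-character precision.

Shift to the Maidenhead origin (180°W, 90°S): lon 84.73599, lat 0.39073.
Field: 84.73599/20 → 4 → E, 0.39073/10 → 0 → A; chars EA.
Square: 4.73599/2 → 2, 0.39073/1 → 0; chars 20.
Subsquare: 0.73599/0.0833333 → 8 → i, 0.39073/0.0416667 → 9 → j; chars ij.
Extended square: 0.06932/0.00833333 → 8, 0.01573/0.00416667 → 3; chars 83.

EA20ij83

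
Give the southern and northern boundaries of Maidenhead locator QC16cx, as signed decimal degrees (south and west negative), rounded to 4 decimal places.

-63.0417, -63.0000

Field Q=16, C=2: +16·20° lon, +2·10° lat → SW at lon 140°, lat -70°.
Square 1, 6: +1·2° lon, +6·1° lat → SW at lon 142°, lat -64°.
Subsquare c=2, x=23: +2·0.0833333° lon, +23·0.0416667° lat → SW at lon 142.167°, lat -63.0417°.
Cell spans 0.0833333° lon × 0.0416667° lat.
south -63.0417, north -63.0000.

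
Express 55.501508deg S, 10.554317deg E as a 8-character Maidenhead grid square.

JD54gl69

Offset from 180°W / 90°S: lon 190.55432°, lat 34.49849°.
Field: lon ⌊190.55432/20⌋ = 9 → J; lat ⌊34.49849/10⌋ = 3 → D.
Square: lon ⌊10.55432/2⌋ = 5; lat ⌊4.49849/1⌋ = 4.
Subsquare: lon ⌊0.55432/0.0833333⌋ = 6 → g; lat ⌊0.49849/0.0416667⌋ = 11 → l.
Extended square: lon ⌊0.05432/0.00833333⌋ = 6; lat ⌊0.04016/0.00416667⌋ = 9.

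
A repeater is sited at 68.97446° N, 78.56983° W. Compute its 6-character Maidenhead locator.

Offset from 180°W / 90°S: lon 101.4302°, lat 158.9745°.
Field: 101.4302/20 → 5 → F, 158.9745/10 → 15 → P; chars FP.
Square: 1.4302/2 → 0, 8.9745/1 → 8; chars 08.
Subsquare: 1.4302/0.0833333 → 17 → r, 0.9745/0.0416667 → 23 → x; chars rx.

FP08rx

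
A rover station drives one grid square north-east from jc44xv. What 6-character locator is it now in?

JC54aw

Longitude subsquare x = 23; +1 → 24, wraps to 0 = a, carry into square.
Longitude square 4; +1 → 5.
Latitude subsquare v = 21; +1 → 22 = w.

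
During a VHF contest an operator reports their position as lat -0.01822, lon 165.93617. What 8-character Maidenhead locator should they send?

Offset from 180°W / 90°S: lon 345.93617°, lat 89.98178°.
Field (20°×10°, letters A–R): 345.93617/20 → 17 → R, 89.98178/10 → 8 → I; chars RI.
Square (2°×1°, digits 0–9): 5.93617/2 → 2, 9.98178/1 → 9; chars 29.
Subsquare (5′×2.5′, letters a–x): 1.93617/0.0833333 → 23 → x, 0.98178/0.0416667 → 23 → x; chars xx.
Extended square (30″×15″, digits 0–9): 0.01950/0.00833333 → 2, 0.02345/0.00416667 → 5; chars 25.

RI29xx25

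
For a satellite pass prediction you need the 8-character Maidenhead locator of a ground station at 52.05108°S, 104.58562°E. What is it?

Add 180° to longitude and 90° to latitude: 284.58562, 37.94892.
Field: 284.58562/20 → 14 → O, 37.94892/10 → 3 → D; chars OD.
Square: 4.58562/2 → 2, 7.94892/1 → 7; chars 27.
Subsquare: 0.58562/0.0833333 → 7 → h, 0.94892/0.0416667 → 22 → w; chars hw.
Extended square: 0.00229/0.00833333 → 0, 0.03225/0.00416667 → 7; chars 07.

OD27hw07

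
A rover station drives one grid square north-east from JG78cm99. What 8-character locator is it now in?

JG78dn00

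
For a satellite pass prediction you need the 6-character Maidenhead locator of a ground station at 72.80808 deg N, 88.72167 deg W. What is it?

EQ52pt

Add 180° to longitude and 90° to latitude: 91.2783, 162.8081.
Field: lon ⌊91.2783/20⌋ = 4 → E; lat ⌊162.8081/10⌋ = 16 → Q.
Square: lon ⌊11.2783/2⌋ = 5; lat ⌊2.8081/1⌋ = 2.
Subsquare: lon ⌊1.2783/0.0833333⌋ = 15 → p; lat ⌊0.8081/0.0416667⌋ = 19 → t.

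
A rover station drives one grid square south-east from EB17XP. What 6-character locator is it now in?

Longitude subsquare x = 23; +1 → 24, wraps to 0 = a, carry into square.
Longitude square 1; +1 → 2.
Latitude subsquare p = 15; −1 → 14 = o.

EB27ao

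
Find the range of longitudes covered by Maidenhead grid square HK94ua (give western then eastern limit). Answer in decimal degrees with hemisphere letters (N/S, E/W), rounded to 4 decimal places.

Field H=7, K=10: +7·20° lon, +10·10° lat → SW at lon -40°, lat 10°.
Square 9, 4: +9·2° lon, +4·1° lat → SW at lon -22°, lat 14°.
Subsquare u=20, a=0: +20·0.0833333° lon, +0·0.0416667° lat → SW at lon -20.3333°, lat 14°.
Cell spans 0.0833333° lon × 0.0416667° lat.
west 20.3333° W, east 20.2500° W.

20.3333° W, 20.2500° W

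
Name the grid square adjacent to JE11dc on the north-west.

JE11cd

Longitude subsquare d = 3; −1 → 2 = c.
Latitude subsquare c = 2; +1 → 3 = d.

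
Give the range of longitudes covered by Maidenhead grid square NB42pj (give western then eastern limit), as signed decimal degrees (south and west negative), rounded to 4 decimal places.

89.2500, 89.3333

Field N=13, B=1: +13·20° lon, +1·10° lat → SW at lon 80°, lat -80°.
Square 4, 2: +4·2° lon, +2·1° lat → SW at lon 88°, lat -78°.
Subsquare p=15, j=9: +15·0.0833333° lon, +9·0.0416667° lat → SW at lon 89.25°, lat -77.625°.
Cell spans 0.0833333° lon × 0.0416667° lat.
west 89.2500, east 89.3333.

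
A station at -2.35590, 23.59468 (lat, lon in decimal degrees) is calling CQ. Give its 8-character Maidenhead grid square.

Shift to the Maidenhead origin (180°W, 90°S): lon 203.59468, lat 87.64410.
Field: 203.59468/20 → 10 → K, 87.64410/10 → 8 → I; chars KI.
Square: 3.59468/2 → 1, 7.64410/1 → 7; chars 17.
Subsquare: 1.59468/0.0833333 → 19 → t, 0.64410/0.0416667 → 15 → p; chars tp.
Extended square: 0.01135/0.00833333 → 1, 0.01910/0.00416667 → 4; chars 14.

KI17tp14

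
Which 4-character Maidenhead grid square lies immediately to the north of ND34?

ND35

Latitude square 4; +1 → 5.
The longitude characters are unchanged.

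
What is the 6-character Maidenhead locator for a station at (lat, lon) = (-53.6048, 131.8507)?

PD56wj

Offset from 180°W / 90°S: lon 311.8507°, lat 36.3952°.
Field: 311.8507/20 → 15 → P, 36.3952/10 → 3 → D; chars PD.
Square: 11.8507/2 → 5, 6.3952/1 → 6; chars 56.
Subsquare: 1.8507/0.0833333 → 22 → w, 0.3952/0.0416667 → 9 → j; chars wj.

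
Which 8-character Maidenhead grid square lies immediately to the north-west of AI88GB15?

AI88gb06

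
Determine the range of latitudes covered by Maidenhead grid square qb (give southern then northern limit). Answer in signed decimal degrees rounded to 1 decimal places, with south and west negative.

Field Q=16, B=1: +16·20° lon, +1·10° lat → SW at lon 140°, lat -80°.
Cell spans 20° lon × 10° lat.
south -80.0, north -70.0.

-80.0, -70.0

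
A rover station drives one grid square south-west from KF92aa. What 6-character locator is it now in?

KF81xx

Longitude subsquare a = 0; −1 → -1, wraps to 23 = x, carry into square.
Longitude square 9; −1 → 8.
Latitude subsquare a = 0; −1 → -1, wraps to 23 = x, carry into square.
Latitude square 2; −1 → 1.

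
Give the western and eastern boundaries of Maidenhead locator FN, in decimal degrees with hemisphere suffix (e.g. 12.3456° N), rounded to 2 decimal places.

80.00° W, 60.00° W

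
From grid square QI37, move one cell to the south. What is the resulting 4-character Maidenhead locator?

QI36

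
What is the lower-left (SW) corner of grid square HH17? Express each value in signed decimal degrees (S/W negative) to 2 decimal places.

-13.00, -38.00

Field H=7, H=7: +7·20° lon, +7·10° lat → SW at lon -40°, lat -20°.
Square 1, 7: +1·2° lon, +7·1° lat → SW at lon -38°, lat -13°.
latitude -13.00, longitude -38.00.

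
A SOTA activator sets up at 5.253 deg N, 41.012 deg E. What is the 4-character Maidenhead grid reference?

Add 180° to longitude and 90° to latitude: 221.01, 95.25.
Field: 221.01/20 → 11 → L, 95.25/10 → 9 → J; chars LJ.
Square: 1.01/2 → 0, 5.25/1 → 5; chars 05.

LJ05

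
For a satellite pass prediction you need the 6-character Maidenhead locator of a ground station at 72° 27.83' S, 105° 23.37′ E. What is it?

Shift to the Maidenhead origin (180°W, 90°S): lon 285.3895, lat 17.5362.
Field (20°×10°, letters A–R): 285.3895/20 → 14 → O, 17.5362/10 → 1 → B; chars OB.
Square (2°×1°, digits 0–9): 5.3895/2 → 2, 7.5362/1 → 7; chars 27.
Subsquare (5′×2.5′, letters a–x): 1.3895/0.0833333 → 16 → q, 0.5362/0.0416667 → 12 → m; chars qm.

OB27qm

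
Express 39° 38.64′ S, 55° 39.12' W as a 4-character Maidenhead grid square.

GF20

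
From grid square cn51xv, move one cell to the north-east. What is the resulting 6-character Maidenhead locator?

Longitude subsquare x = 23; +1 → 24, wraps to 0 = a, carry into square.
Longitude square 5; +1 → 6.
Latitude subsquare v = 21; +1 → 22 = w.

CN61aw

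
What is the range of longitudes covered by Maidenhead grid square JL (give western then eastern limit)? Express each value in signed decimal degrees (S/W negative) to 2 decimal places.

Field J=9, L=11: +9·20° lon, +11·10° lat → SW at lon 0°, lat 20°.
Cell spans 20° lon × 10° lat.
west 0.00, east 20.00.

0.00, 20.00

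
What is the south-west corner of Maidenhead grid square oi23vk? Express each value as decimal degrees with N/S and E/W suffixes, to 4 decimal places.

6.5833° S, 105.7500° E

Field O=14, I=8: +14·20° lon, +8·10° lat → SW at lon 100°, lat -10°.
Square 2, 3: +2·2° lon, +3·1° lat → SW at lon 104°, lat -7°.
Subsquare v=21, k=10: +21·0.0833333° lon, +10·0.0416667° lat → SW at lon 105.75°, lat -6.58333°.
latitude 6.5833° S, longitude 105.7500° E.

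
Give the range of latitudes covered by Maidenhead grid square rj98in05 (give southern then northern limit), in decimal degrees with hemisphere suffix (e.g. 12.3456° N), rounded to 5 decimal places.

Field R=17, J=9: +17·20° lon, +9·10° lat → SW at lon 160°, lat 0°.
Square 9, 8: +9·2° lon, +8·1° lat → SW at lon 178°, lat 8°.
Subsquare i=8, n=13: +8·0.0833333° lon, +13·0.0416667° lat → SW at lon 178.667°, lat 8.54167°.
Extended square 0, 5: +0·0.00833333° lon, +5·0.00416667° lat → SW at lon 178.667°, lat 8.5625°.
Cell spans 0.00833333° lon × 0.00416667° lat.
south 8.56250° N, north 8.56667° N.

8.56250° N, 8.56667° N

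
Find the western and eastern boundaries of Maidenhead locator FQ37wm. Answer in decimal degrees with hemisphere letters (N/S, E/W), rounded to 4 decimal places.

Field F=5, Q=16: +5·20° lon, +16·10° lat → SW at lon -80°, lat 70°.
Square 3, 7: +3·2° lon, +7·1° lat → SW at lon -74°, lat 77°.
Subsquare w=22, m=12: +22·0.0833333° lon, +12·0.0416667° lat → SW at lon -72.1667°, lat 77.5°.
Cell spans 0.0833333° lon × 0.0416667° lat.
west 72.1667° W, east 72.0833° W.

72.1667° W, 72.0833° W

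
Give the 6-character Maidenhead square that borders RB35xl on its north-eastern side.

RB45am

Longitude subsquare x = 23; +1 → 24, wraps to 0 = a, carry into square.
Longitude square 3; +1 → 4.
Latitude subsquare l = 11; +1 → 12 = m.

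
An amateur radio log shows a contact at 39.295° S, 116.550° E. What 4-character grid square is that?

Add 180° to longitude and 90° to latitude: 296.55, 50.70.
Field: 296.55/20 → 14 → O, 50.70/10 → 5 → F; chars OF.
Square: 16.55/2 → 8, 0.70/1 → 0; chars 80.

OF80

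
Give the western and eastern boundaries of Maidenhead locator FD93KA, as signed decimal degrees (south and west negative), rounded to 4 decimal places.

Field F=5, D=3: +5·20° lon, +3·10° lat → SW at lon -80°, lat -60°.
Square 9, 3: +9·2° lon, +3·1° lat → SW at lon -62°, lat -57°.
Subsquare k=10, a=0: +10·0.0833333° lon, +0·0.0416667° lat → SW at lon -61.1667°, lat -57°.
Cell spans 0.0833333° lon × 0.0416667° lat.
west -61.1667, east -61.0833.

-61.1667, -61.0833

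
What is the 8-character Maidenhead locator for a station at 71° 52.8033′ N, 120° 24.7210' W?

CQ91tv01

Shift to the Maidenhead origin (180°W, 90°S): lon 59.58798, lat 161.88005.
Field: lon ⌊59.58798/20⌋ = 2 → C; lat ⌊161.88005/10⌋ = 16 → Q.
Square: lon ⌊19.58798/2⌋ = 9; lat ⌊1.88005/1⌋ = 1.
Subsquare: lon ⌊1.58798/0.0833333⌋ = 19 → t; lat ⌊0.88005/0.0416667⌋ = 21 → v.
Extended square: lon ⌊0.00465/0.00833333⌋ = 0; lat ⌊0.00505/0.00416667⌋ = 1.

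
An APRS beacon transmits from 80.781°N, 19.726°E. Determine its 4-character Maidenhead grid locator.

JR90

Shift to the Maidenhead origin (180°W, 90°S): lon 199.73, lat 170.78.
Field: 199.73/20 → 9 → J, 170.78/10 → 17 → R; chars JR.
Square: 19.73/2 → 9, 0.78/1 → 0; chars 90.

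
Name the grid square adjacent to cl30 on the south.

CK39

Latitude square 0; −1 → -1, wraps to 9, carry into field.
Latitude field L = 11; −1 → 10 = K.
The longitude characters are unchanged.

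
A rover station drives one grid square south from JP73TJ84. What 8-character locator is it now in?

JP73tj83

Latitude extended square 4; −1 → 3.
The longitude characters are unchanged.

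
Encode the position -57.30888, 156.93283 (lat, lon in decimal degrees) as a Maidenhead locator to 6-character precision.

QD82lq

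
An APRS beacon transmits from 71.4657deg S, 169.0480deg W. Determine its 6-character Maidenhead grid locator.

Add 180° to longitude and 90° to latitude: 10.9520, 18.5343.
Field: lon ⌊10.9520/20⌋ = 0 → A; lat ⌊18.5343/10⌋ = 1 → B.
Square: lon ⌊10.9520/2⌋ = 5; lat ⌊8.5343/1⌋ = 8.
Subsquare: lon ⌊0.9520/0.0833333⌋ = 11 → l; lat ⌊0.5343/0.0416667⌋ = 12 → m.

AB58lm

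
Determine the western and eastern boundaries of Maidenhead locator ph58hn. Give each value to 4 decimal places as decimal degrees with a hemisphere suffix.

130.5833° E, 130.6667° E

Field P=15, H=7: +15·20° lon, +7·10° lat → SW at lon 120°, lat -20°.
Square 5, 8: +5·2° lon, +8·1° lat → SW at lon 130°, lat -12°.
Subsquare h=7, n=13: +7·0.0833333° lon, +13·0.0416667° lat → SW at lon 130.583°, lat -11.4583°.
Cell spans 0.0833333° lon × 0.0416667° lat.
west 130.5833° E, east 130.6667° E.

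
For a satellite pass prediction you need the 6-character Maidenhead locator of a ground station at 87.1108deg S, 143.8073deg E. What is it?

Shift to the Maidenhead origin (180°W, 90°S): lon 323.8073, lat 2.8892.
Field: lon ⌊323.8073/20⌋ = 16 → Q; lat ⌊2.8892/10⌋ = 0 → A.
Square: lon ⌊3.8073/2⌋ = 1; lat ⌊2.8892/1⌋ = 2.
Subsquare: lon ⌊1.8073/0.0833333⌋ = 21 → v; lat ⌊0.8892/0.0416667⌋ = 21 → v.

QA12vv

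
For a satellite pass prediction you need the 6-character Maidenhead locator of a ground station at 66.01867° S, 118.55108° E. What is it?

OC93gx

Add 180° to longitude and 90° to latitude: 298.5511, 23.9813.
Field: lon ⌊298.5511/20⌋ = 14 → O; lat ⌊23.9813/10⌋ = 2 → C.
Square: lon ⌊18.5511/2⌋ = 9; lat ⌊3.9813/1⌋ = 3.
Subsquare: lon ⌊0.5511/0.0833333⌋ = 6 → g; lat ⌊0.9813/0.0416667⌋ = 23 → x.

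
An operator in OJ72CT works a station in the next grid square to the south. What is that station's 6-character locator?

Latitude subsquare t = 19; −1 → 18 = s.
The longitude characters are unchanged.

OJ72cs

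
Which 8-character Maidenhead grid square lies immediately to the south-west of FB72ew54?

FB72ew43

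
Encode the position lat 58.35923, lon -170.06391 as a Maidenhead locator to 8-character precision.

AO48xi26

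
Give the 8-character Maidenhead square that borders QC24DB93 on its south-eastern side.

QC24eb02

Longitude extended square 9; +1 → 10, wraps to 0, carry into subsquare.
Longitude subsquare d = 3; +1 → 4 = e.
Latitude extended square 3; −1 → 2.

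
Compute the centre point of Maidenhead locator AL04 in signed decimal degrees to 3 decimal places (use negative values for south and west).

Field A=0, L=11: +0·20° lon, +11·10° lat → SW at lon -180°, lat 20°.
Square 0, 4: +0·2° lon, +4·1° lat → SW at lon -180°, lat 24°.
Cell spans 2° lon × 1° lat. Centre is SW corner plus half of each.
latitude 24.500, longitude -179.000.

24.500, -179.000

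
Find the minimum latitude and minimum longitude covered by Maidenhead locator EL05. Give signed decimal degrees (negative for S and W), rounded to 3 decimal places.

25.000, -100.000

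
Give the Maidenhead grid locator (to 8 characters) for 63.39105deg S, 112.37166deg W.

DC36to56

Offset from 180°W / 90°S: lon 67.62834°, lat 26.60895°.
Field: lon ⌊67.62834/20⌋ = 3 → D; lat ⌊26.60895/10⌋ = 2 → C.
Square: lon ⌊7.62834/2⌋ = 3; lat ⌊6.60895/1⌋ = 6.
Subsquare: lon ⌊1.62834/0.0833333⌋ = 19 → t; lat ⌊0.60895/0.0416667⌋ = 14 → o.
Extended square: lon ⌊0.04501/0.00833333⌋ = 5; lat ⌊0.02562/0.00416667⌋ = 6.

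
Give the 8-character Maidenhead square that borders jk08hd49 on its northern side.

JK08he40

Latitude extended square 9; +1 → 10, wraps to 0, carry into subsquare.
Latitude subsquare d = 3; +1 → 4 = e.
The longitude characters are unchanged.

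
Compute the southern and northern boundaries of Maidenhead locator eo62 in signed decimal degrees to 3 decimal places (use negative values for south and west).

Field E=4, O=14: +4·20° lon, +14·10° lat → SW at lon -100°, lat 50°.
Square 6, 2: +6·2° lon, +2·1° lat → SW at lon -88°, lat 52°.
Cell spans 2° lon × 1° lat.
south 52.000, north 53.000.

52.000, 53.000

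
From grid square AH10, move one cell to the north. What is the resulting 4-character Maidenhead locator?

AH11

Latitude square 0; +1 → 1.
The longitude characters are unchanged.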